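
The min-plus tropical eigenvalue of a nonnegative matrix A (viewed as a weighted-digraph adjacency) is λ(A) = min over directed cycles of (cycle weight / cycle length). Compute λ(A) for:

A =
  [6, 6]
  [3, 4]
λ(A) = 4

Enumerate directed cycles and compute their means (weight / length). Sample:
  cycle 0 → 0: weight = 6, length = 1, mean = 6/1 ≈ 6.000
  cycle 1 → 1: weight = 4, length = 1, mean = 4/1 ≈ 4.000
  cycle 0 → 1 → 0: weight = 9, length = 2, mean = 9/2 ≈ 4.500
  cycle 1 → 0 → 1: weight = 9, length = 2, mean = 9/2 ≈ 4.500
Minimum mean = 4.000, attained e.g. along the cycle 1 → 1 with weight 4 and length 1. So λ(A) = 4/1 = 4.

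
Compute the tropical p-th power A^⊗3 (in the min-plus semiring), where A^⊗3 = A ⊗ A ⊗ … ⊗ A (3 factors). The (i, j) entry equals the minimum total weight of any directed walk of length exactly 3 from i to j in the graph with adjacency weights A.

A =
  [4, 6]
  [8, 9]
A^⊗3 =
  [12, 14]
  [16, 18]

Each entry (A^⊗3)_ij equals the minimum over all length-3 walks i = v_0 → v_1 → … → v_3 = j of Σ_t A[v_t][v_{t+1}]. For example, for (i, j) = (0, 1) we minimise over 4 possible intermediate vertex sequences; the minimum is 14, attained along the walk 0 → 0 → 0 → 1.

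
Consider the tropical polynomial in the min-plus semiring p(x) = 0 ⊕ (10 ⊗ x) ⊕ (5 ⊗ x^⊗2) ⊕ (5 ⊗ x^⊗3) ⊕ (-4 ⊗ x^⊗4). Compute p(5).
p(5) = 0

A tropical monomial a ⊗ x^⊗i evaluates to a + i · x. Evaluating each term at x = 5:
  Term 0 contributes 0 + 0 · 5 = 0
  Term 1 contributes 10 + 1 · 5 = 15
  Term 2 contributes 5 + 2 · 5 = 15
  Term 3 contributes 5 + 3 · 5 = 20
  Term 4 contributes -4 + 4 · 5 = 16
p(5) = ⊕ of these = min[0, 15, 15, 20, 16] = 0.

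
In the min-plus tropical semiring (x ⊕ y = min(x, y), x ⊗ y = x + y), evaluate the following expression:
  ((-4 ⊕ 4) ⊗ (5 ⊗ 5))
((-4 ⊕ 4) ⊗ (5 ⊗ 5)) = 6

Expand innermost to outermost. Recall ⊕ takes the minimum of its arguments and ⊗ takes their sum. Working out the expression ((-4 ⊕ 4) ⊗ (5 ⊗ 5)) gives 6.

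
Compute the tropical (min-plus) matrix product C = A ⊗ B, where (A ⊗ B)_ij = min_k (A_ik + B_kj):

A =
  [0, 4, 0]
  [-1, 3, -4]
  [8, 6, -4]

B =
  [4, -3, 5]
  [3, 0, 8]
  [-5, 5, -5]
A ⊗ B =
  [-5, -3, -5]
  [-9, -4, -9]
  [-9, 1, -9]

Apply the min-plus product entry-by-entry:
  C[0][0] = min over k of (A[0][0] + B[0][0] = 0 + 4 = 4, A[0][1] + B[1][0] = 4 + 3 = 7, A[0][2] + B[2][0] = 0 + -5 = -5) = -5 (attained at k = 2)
  C[0][1] = min over k of (A[0][0] + B[0][1] = 0 + -3 = -3, A[0][1] + B[1][1] = 4 + 0 = 4, A[0][2] + B[2][1] = 0 + 5 = 5) = -3 (attained at k = 0)
  C[0][2] = min over k of (A[0][0] + B[0][2] = 0 + 5 = 5, A[0][1] + B[1][2] = 4 + 8 = 12, A[0][2] + B[2][2] = 0 + -5 = -5) = -5 (attained at k = 2)
  C[1][0] = min over k of (A[1][0] + B[0][0] = -1 + 4 = 3, A[1][1] + B[1][0] = 3 + 3 = 6, A[1][2] + B[2][0] = -4 + -5 = -9) = -9 (attained at k = 2)
  C[1][1] = min over k of (A[1][0] + B[0][1] = -1 + -3 = -4, A[1][1] + B[1][1] = 3 + 0 = 3, A[1][2] + B[2][1] = -4 + 5 = 1) = -4 (attained at k = 0)
  C[1][2] = min over k of (A[1][0] + B[0][2] = -1 + 5 = 4, A[1][1] + B[1][2] = 3 + 8 = 11, A[1][2] + B[2][2] = -4 + -5 = -9) = -9 (attained at k = 2)
  C[2][0] = min over k of (A[2][0] + B[0][0] = 8 + 4 = 12, A[2][1] + B[1][0] = 6 + 3 = 9, A[2][2] + B[2][0] = -4 + -5 = -9) = -9 (attained at k = 2)
  C[2][1] = min over k of (A[2][0] + B[0][1] = 8 + -3 = 5, A[2][1] + B[1][1] = 6 + 0 = 6, A[2][2] + B[2][1] = -4 + 5 = 1) = 1 (attained at k = 2)
  C[2][2] = min over k of (A[2][0] + B[0][2] = 8 + 5 = 13, A[2][1] + B[1][2] = 6 + 8 = 14, A[2][2] + B[2][2] = -4 + -5 = -9) = -9 (attained at k = 2)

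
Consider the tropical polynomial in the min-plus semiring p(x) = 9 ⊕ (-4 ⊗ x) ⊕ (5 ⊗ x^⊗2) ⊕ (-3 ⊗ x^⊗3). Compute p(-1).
p(-1) = -6

A tropical monomial a ⊗ x^⊗i evaluates to a + i · x. Evaluating each term at x = -1:
  Term 0 contributes 9 + 0 · -1 = 9
  Term 1 contributes -4 + 1 · -1 = -5
  Term 2 contributes 5 + 2 · -1 = 3
  Term 3 contributes -3 + 3 · -1 = -6
p(-1) = ⊕ of these = min[9, -5, 3, -6] = -6.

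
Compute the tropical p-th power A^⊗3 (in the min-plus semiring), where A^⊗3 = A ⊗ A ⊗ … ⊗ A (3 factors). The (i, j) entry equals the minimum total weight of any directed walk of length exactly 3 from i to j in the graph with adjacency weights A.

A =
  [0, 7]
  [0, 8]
A^⊗3 =
  [0, 7]
  [0, 7]

Each entry (A^⊗3)_ij equals the minimum over all length-3 walks i = v_0 → v_1 → … → v_3 = j of Σ_t A[v_t][v_{t+1}]. For example, for (i, j) = (0, 1) we minimise over 4 possible intermediate vertex sequences; the minimum is 7, attained along the walk 0 → 0 → 0 → 1.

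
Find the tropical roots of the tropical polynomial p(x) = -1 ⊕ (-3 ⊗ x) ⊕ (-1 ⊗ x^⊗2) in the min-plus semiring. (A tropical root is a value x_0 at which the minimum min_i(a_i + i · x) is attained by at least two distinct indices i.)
Roots: {-2, 2}

Each tropical root is a break point of the lower envelope of the lines y = a_i + i · x (there are 3 lines, with slopes 0, 1, ..., 2). Only the lines that attain the minimum somewhere contribute to roots; other lines are dominated. Here the surviving (envelope) indices are i = 2, i = 1, i = 0.
Intersections between consecutive envelope lines give the roots: for adjacent envelope indices i < j the intersection is x = (a_i − a_j) / (j − i). Reading off the sorted break points: {-2, 2}.
Verification: at each break x_0, at least two indices attain the minimum of min_i(a_i + i · x_0).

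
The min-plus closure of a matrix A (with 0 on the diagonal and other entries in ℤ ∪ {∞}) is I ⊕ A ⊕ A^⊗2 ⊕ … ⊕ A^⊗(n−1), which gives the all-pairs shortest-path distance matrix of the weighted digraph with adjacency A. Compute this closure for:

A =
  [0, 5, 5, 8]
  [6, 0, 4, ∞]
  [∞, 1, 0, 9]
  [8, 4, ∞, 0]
Closure =
  [0, 5, 5, 8]
  [6, 0, 4, 13]
  [7, 1, 0, 9]
  [8, 4, 8, 0]

This is the Floyd-Warshall all-pairs shortest-path computation. For each intermediate vertex k = 0, 1, …, 3, update dist[i][j] ← min(dist[i][j], dist[i][k] + dist[k][j]). The final matrix gives, for each (i, j), the minimum total weight of any directed path from i to j (possibly empty when i = j).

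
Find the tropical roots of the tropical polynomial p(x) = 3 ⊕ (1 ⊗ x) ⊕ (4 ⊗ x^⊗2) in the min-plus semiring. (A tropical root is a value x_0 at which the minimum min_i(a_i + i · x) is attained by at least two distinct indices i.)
Roots: {-3, 2}

Each tropical root is a break point of the lower envelope of the lines y = a_i + i · x (there are 3 lines, with slopes 0, 1, ..., 2). Only the lines that attain the minimum somewhere contribute to roots; other lines are dominated. Here the surviving (envelope) indices are i = 2, i = 1, i = 0.
Intersections between consecutive envelope lines give the roots: for adjacent envelope indices i < j the intersection is x = (a_i − a_j) / (j − i). Reading off the sorted break points: {-3, 2}.
Verification: at each break x_0, at least two indices attain the minimum of min_i(a_i + i · x_0).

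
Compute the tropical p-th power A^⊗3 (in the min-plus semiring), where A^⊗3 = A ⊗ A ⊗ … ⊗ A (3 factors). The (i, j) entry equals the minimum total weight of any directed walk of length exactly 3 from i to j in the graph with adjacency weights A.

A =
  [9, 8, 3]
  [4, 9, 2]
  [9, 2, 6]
A^⊗3 =
  [9, 11, 7]
  [8, 9, 6]
  [12, 6, 9]

Each entry (A^⊗3)_ij equals the minimum over all length-3 walks i = v_0 → v_1 → … → v_3 = j of Σ_t A[v_t][v_{t+1}]. For example, for (i, j) = (0, 2) we minimise over 9 possible intermediate vertex sequences; the minimum is 7, attained along the walk 0 → 2 → 1 → 2.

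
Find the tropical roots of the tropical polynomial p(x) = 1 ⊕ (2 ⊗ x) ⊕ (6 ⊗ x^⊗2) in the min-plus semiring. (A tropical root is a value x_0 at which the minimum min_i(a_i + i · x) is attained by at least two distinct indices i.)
Roots: {-4, -1}

Each tropical root is a break point of the lower envelope of the lines y = a_i + i · x (there are 3 lines, with slopes 0, 1, ..., 2). Only the lines that attain the minimum somewhere contribute to roots; other lines are dominated. Here the surviving (envelope) indices are i = 2, i = 1, i = 0.
Intersections between consecutive envelope lines give the roots: for adjacent envelope indices i < j the intersection is x = (a_i − a_j) / (j − i). Reading off the sorted break points: {-4, -1}.
Verification: at each break x_0, at least two indices attain the minimum of min_i(a_i + i · x_0).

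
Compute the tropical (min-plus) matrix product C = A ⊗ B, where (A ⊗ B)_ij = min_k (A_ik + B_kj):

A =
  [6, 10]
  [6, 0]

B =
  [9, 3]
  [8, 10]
A ⊗ B =
  [15, 9]
  [8, 9]

Apply the min-plus product entry-by-entry:
  C[0][0] = min over k of (A[0][0] + B[0][0] = 6 + 9 = 15, A[0][1] + B[1][0] = 10 + 8 = 18) = 15 (attained at k = 0)
  C[0][1] = min over k of (A[0][0] + B[0][1] = 6 + 3 = 9, A[0][1] + B[1][1] = 10 + 10 = 20) = 9 (attained at k = 0)
  C[1][0] = min over k of (A[1][0] + B[0][0] = 6 + 9 = 15, A[1][1] + B[1][0] = 0 + 8 = 8) = 8 (attained at k = 1)
  C[1][1] = min over k of (A[1][0] + B[0][1] = 6 + 3 = 9, A[1][1] + B[1][1] = 0 + 10 = 10) = 9 (attained at k = 0)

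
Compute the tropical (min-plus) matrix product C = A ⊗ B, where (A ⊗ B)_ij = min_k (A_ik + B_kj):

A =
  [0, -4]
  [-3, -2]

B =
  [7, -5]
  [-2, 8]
A ⊗ B =
  [-6, -5]
  [-4, -8]

Apply the min-plus product entry-by-entry:
  C[0][0] = min over k of (A[0][0] + B[0][0] = 0 + 7 = 7, A[0][1] + B[1][0] = -4 + -2 = -6) = -6 (attained at k = 1)
  C[0][1] = min over k of (A[0][0] + B[0][1] = 0 + -5 = -5, A[0][1] + B[1][1] = -4 + 8 = 4) = -5 (attained at k = 0)
  C[1][0] = min over k of (A[1][0] + B[0][0] = -3 + 7 = 4, A[1][1] + B[1][0] = -2 + -2 = -4) = -4 (attained at k = 1)
  C[1][1] = min over k of (A[1][0] + B[0][1] = -3 + -5 = -8, A[1][1] + B[1][1] = -2 + 8 = 6) = -8 (attained at k = 0)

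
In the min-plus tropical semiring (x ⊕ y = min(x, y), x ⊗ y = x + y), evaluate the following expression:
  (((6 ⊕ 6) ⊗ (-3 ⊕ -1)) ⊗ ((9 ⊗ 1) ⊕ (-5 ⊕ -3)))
(((6 ⊕ 6) ⊗ (-3 ⊕ -1)) ⊗ ((9 ⊗ 1) ⊕ (-5 ⊕ -3))) = -2

Expand innermost to outermost. Recall ⊕ takes the minimum of its arguments and ⊗ takes their sum. Working out the expression (((6 ⊕ 6) ⊗ (-3 ⊕ -1)) ⊗ ((9 ⊗ 1) ⊕ (-5 ⊕ -3))) gives -2.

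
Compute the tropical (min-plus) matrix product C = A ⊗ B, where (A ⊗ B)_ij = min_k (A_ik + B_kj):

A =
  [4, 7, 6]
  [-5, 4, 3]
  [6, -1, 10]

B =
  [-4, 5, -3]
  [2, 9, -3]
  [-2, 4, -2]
A ⊗ B =
  [0, 9, 1]
  [-9, 0, -8]
  [1, 8, -4]

Apply the min-plus product entry-by-entry:
  C[0][0] = min over k of (A[0][0] + B[0][0] = 4 + -4 = 0, A[0][1] + B[1][0] = 7 + 2 = 9, A[0][2] + B[2][0] = 6 + -2 = 4) = 0 (attained at k = 0)
  C[0][1] = min over k of (A[0][0] + B[0][1] = 4 + 5 = 9, A[0][1] + B[1][1] = 7 + 9 = 16, A[0][2] + B[2][1] = 6 + 4 = 10) = 9 (attained at k = 0)
  C[0][2] = min over k of (A[0][0] + B[0][2] = 4 + -3 = 1, A[0][1] + B[1][2] = 7 + -3 = 4, A[0][2] + B[2][2] = 6 + -2 = 4) = 1 (attained at k = 0)
  C[1][0] = min over k of (A[1][0] + B[0][0] = -5 + -4 = -9, A[1][1] + B[1][0] = 4 + 2 = 6, A[1][2] + B[2][0] = 3 + -2 = 1) = -9 (attained at k = 0)
  C[1][1] = min over k of (A[1][0] + B[0][1] = -5 + 5 = 0, A[1][1] + B[1][1] = 4 + 9 = 13, A[1][2] + B[2][1] = 3 + 4 = 7) = 0 (attained at k = 0)
  C[1][2] = min over k of (A[1][0] + B[0][2] = -5 + -3 = -8, A[1][1] + B[1][2] = 4 + -3 = 1, A[1][2] + B[2][2] = 3 + -2 = 1) = -8 (attained at k = 0)
  C[2][0] = min over k of (A[2][0] + B[0][0] = 6 + -4 = 2, A[2][1] + B[1][0] = -1 + 2 = 1, A[2][2] + B[2][0] = 10 + -2 = 8) = 1 (attained at k = 1)
  C[2][1] = min over k of (A[2][0] + B[0][1] = 6 + 5 = 11, A[2][1] + B[1][1] = -1 + 9 = 8, A[2][2] + B[2][1] = 10 + 4 = 14) = 8 (attained at k = 1)
  C[2][2] = min over k of (A[2][0] + B[0][2] = 6 + -3 = 3, A[2][1] + B[1][2] = -1 + -3 = -4, A[2][2] + B[2][2] = 10 + -2 = 8) = -4 (attained at k = 1)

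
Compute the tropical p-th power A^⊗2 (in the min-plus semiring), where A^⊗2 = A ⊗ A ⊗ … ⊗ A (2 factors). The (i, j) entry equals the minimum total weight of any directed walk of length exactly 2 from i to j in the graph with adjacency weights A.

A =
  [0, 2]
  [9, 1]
A^⊗2 =
  [0, 2]
  [9, 2]

Each entry (A^⊗2)_ij equals the minimum over all length-2 walks i = v_0 → v_1 → … → v_2 = j of Σ_t A[v_t][v_{t+1}]. For example, for (i, j) = (0, 1) we minimise over 2 possible intermediate vertex sequences; the minimum is 2, attained along the walk 0 → 0 → 1.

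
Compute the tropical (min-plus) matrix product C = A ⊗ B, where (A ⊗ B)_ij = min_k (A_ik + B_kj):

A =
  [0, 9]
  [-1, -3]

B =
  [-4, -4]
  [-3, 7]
A ⊗ B =
  [-4, -4]
  [-6, -5]

Apply the min-plus product entry-by-entry:
  C[0][0] = min over k of (A[0][0] + B[0][0] = 0 + -4 = -4, A[0][1] + B[1][0] = 9 + -3 = 6) = -4 (attained at k = 0)
  C[0][1] = min over k of (A[0][0] + B[0][1] = 0 + -4 = -4, A[0][1] + B[1][1] = 9 + 7 = 16) = -4 (attained at k = 0)
  C[1][0] = min over k of (A[1][0] + B[0][0] = -1 + -4 = -5, A[1][1] + B[1][0] = -3 + -3 = -6) = -6 (attained at k = 1)
  C[1][1] = min over k of (A[1][0] + B[0][1] = -1 + -4 = -5, A[1][1] + B[1][1] = -3 + 7 = 4) = -5 (attained at k = 0)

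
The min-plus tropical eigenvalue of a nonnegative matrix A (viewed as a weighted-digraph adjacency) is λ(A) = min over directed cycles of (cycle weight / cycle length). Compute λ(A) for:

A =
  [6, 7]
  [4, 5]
λ(A) = 5

Enumerate directed cycles and compute their means (weight / length). Sample:
  cycle 0 → 0: weight = 6, length = 1, mean = 6/1 ≈ 6.000
  cycle 1 → 1: weight = 5, length = 1, mean = 5/1 ≈ 5.000
  cycle 0 → 1 → 0: weight = 11, length = 2, mean = 11/2 ≈ 5.500
  cycle 1 → 0 → 1: weight = 11, length = 2, mean = 11/2 ≈ 5.500
Minimum mean = 5.000, attained e.g. along the cycle 1 → 1 with weight 5 and length 1. So λ(A) = 5/1 = 5.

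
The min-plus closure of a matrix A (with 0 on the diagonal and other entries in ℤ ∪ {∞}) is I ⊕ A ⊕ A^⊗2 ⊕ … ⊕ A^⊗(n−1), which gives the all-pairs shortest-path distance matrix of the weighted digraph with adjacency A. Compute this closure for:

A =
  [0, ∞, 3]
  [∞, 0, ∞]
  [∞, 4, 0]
Closure =
  [0, 7, 3]
  [∞, 0, ∞]
  [∞, 4, 0]

This is the Floyd-Warshall all-pairs shortest-path computation. For each intermediate vertex k = 0, 1, …, 2, update dist[i][j] ← min(dist[i][j], dist[i][k] + dist[k][j]). The final matrix gives, for each (i, j), the minimum total weight of any directed path from i to j (possibly empty when i = j).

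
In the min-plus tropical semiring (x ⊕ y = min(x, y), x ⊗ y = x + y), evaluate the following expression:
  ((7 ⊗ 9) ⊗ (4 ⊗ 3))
((7 ⊗ 9) ⊗ (4 ⊗ 3)) = 23

Expand innermost to outermost. Recall ⊕ takes the minimum of its arguments and ⊗ takes their sum. Working out the expression ((7 ⊗ 9) ⊗ (4 ⊗ 3)) gives 23.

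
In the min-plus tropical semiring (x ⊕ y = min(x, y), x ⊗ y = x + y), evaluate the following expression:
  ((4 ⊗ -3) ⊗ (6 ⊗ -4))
((4 ⊗ -3) ⊗ (6 ⊗ -4)) = 3

Expand innermost to outermost. Recall ⊕ takes the minimum of its arguments and ⊗ takes their sum. Working out the expression ((4 ⊗ -3) ⊗ (6 ⊗ -4)) gives 3.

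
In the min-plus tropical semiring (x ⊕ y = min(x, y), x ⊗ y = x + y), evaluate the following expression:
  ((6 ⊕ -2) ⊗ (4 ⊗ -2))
((6 ⊕ -2) ⊗ (4 ⊗ -2)) = 0

Expand innermost to outermost. Recall ⊕ takes the minimum of its arguments and ⊗ takes their sum. Working out the expression ((6 ⊕ -2) ⊗ (4 ⊗ -2)) gives 0.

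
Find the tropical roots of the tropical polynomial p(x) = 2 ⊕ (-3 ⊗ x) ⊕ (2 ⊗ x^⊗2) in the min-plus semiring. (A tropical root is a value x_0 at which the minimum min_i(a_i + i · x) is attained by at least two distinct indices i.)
Roots: {-5, 5}

Each tropical root is a break point of the lower envelope of the lines y = a_i + i · x (there are 3 lines, with slopes 0, 1, ..., 2). Only the lines that attain the minimum somewhere contribute to roots; other lines are dominated. Here the surviving (envelope) indices are i = 2, i = 1, i = 0.
Intersections between consecutive envelope lines give the roots: for adjacent envelope indices i < j the intersection is x = (a_i − a_j) / (j − i). Reading off the sorted break points: {-5, 5}.
Verification: at each break x_0, at least two indices attain the minimum of min_i(a_i + i · x_0).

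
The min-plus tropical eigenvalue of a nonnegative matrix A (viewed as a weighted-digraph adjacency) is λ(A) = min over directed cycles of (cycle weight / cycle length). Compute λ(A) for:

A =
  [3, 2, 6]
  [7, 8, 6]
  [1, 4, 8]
λ(A) = 3

Enumerate directed cycles and compute their means (weight / length). Sample:
  cycle 0 → 0: weight = 3, length = 1, mean = 3/1 ≈ 3.000
  cycle 1 → 1: weight = 8, length = 1, mean = 8/1 ≈ 8.000
  cycle 2 → 2: weight = 8, length = 1, mean = 8/1 ≈ 8.000
  cycle 0 → 1 → 0: weight = 9, length = 2, mean = 9/2 ≈ 4.500
  cycle 0 → 2 → 0: weight = 7, length = 2, mean = 7/2 ≈ 3.500
  cycle 1 → 0 → 1: weight = 9, length = 2, mean = 9/2 ≈ 4.500
Minimum mean = 3.000, attained e.g. along the cycle 0 → 0 with weight 3 and length 1. So λ(A) = 3/1 = 3.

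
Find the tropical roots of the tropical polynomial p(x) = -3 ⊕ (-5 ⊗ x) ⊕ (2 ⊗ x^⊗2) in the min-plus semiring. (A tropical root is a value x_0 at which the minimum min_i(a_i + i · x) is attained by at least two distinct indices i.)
Roots: {-7, 2}

Each tropical root is a break point of the lower envelope of the lines y = a_i + i · x (there are 3 lines, with slopes 0, 1, ..., 2). Only the lines that attain the minimum somewhere contribute to roots; other lines are dominated. Here the surviving (envelope) indices are i = 2, i = 1, i = 0.
Intersections between consecutive envelope lines give the roots: for adjacent envelope indices i < j the intersection is x = (a_i − a_j) / (j − i). Reading off the sorted break points: {-7, 2}.
Verification: at each break x_0, at least two indices attain the minimum of min_i(a_i + i · x_0).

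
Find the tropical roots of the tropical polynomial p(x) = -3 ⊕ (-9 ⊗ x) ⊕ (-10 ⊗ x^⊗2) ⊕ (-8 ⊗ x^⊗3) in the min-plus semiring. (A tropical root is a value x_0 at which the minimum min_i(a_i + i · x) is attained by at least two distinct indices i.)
Roots: {-2, 1, 6}

Each tropical root is a break point of the lower envelope of the lines y = a_i + i · x (there are 4 lines, with slopes 0, 1, ..., 3). Only the lines that attain the minimum somewhere contribute to roots; other lines are dominated. Here the surviving (envelope) indices are i = 3, i = 2, i = 1, i = 0.
Intersections between consecutive envelope lines give the roots: for adjacent envelope indices i < j the intersection is x = (a_i − a_j) / (j − i). Reading off the sorted break points: {-2, 1, 6}.
Verification: at each break x_0, at least two indices attain the minimum of min_i(a_i + i · x_0).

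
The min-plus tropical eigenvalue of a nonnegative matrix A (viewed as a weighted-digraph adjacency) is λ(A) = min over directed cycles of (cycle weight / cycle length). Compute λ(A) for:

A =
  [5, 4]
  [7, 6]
λ(A) = 5

Enumerate directed cycles and compute their means (weight / length). Sample:
  cycle 0 → 0: weight = 5, length = 1, mean = 5/1 ≈ 5.000
  cycle 1 → 1: weight = 6, length = 1, mean = 6/1 ≈ 6.000
  cycle 0 → 1 → 0: weight = 11, length = 2, mean = 11/2 ≈ 5.500
  cycle 1 → 0 → 1: weight = 11, length = 2, mean = 11/2 ≈ 5.500
Minimum mean = 5.000, attained e.g. along the cycle 0 → 0 with weight 5 and length 1. So λ(A) = 5/1 = 5.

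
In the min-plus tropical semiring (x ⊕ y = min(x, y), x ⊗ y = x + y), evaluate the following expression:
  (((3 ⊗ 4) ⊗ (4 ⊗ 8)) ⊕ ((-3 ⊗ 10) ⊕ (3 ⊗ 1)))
(((3 ⊗ 4) ⊗ (4 ⊗ 8)) ⊕ ((-3 ⊗ 10) ⊕ (3 ⊗ 1))) = 4

Expand innermost to outermost. Recall ⊕ takes the minimum of its arguments and ⊗ takes their sum. Working out the expression (((3 ⊗ 4) ⊗ (4 ⊗ 8)) ⊕ ((-3 ⊗ 10) ⊕ (3 ⊗ 1))) gives 4.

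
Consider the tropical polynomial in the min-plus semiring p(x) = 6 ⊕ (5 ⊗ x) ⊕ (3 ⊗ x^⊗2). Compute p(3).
p(3) = 6

A tropical monomial a ⊗ x^⊗i evaluates to a + i · x. Evaluating each term at x = 3:
  Term 0 contributes 6 + 0 · 3 = 6
  Term 1 contributes 5 + 1 · 3 = 8
  Term 2 contributes 3 + 2 · 3 = 9
p(3) = ⊕ of these = min[6, 8, 9] = 6.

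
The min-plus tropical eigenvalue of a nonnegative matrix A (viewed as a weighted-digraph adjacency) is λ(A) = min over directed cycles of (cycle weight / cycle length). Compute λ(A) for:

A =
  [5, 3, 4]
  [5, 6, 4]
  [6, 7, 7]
λ(A) = 4

Enumerate directed cycles and compute their means (weight / length). Sample:
  cycle 0 → 0: weight = 5, length = 1, mean = 5/1 ≈ 5.000
  cycle 1 → 1: weight = 6, length = 1, mean = 6/1 ≈ 6.000
  cycle 2 → 2: weight = 7, length = 1, mean = 7/1 ≈ 7.000
  cycle 0 → 1 → 0: weight = 8, length = 2, mean = 8/2 ≈ 4.000
  cycle 0 → 2 → 0: weight = 10, length = 2, mean = 10/2 ≈ 5.000
  cycle 1 → 0 → 1: weight = 8, length = 2, mean = 8/2 ≈ 4.000
Minimum mean = 4.000, attained e.g. along the cycle 0 → 1 → 0 with weight 8 and length 2. So λ(A) = 8/2 = 4.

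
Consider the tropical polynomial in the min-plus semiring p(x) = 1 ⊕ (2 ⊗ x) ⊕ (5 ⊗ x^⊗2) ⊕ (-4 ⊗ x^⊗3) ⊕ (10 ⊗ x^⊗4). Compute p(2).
p(2) = 1

A tropical monomial a ⊗ x^⊗i evaluates to a + i · x. Evaluating each term at x = 2:
  Term 0 contributes 1 + 0 · 2 = 1
  Term 1 contributes 2 + 1 · 2 = 4
  Term 2 contributes 5 + 2 · 2 = 9
  Term 3 contributes -4 + 3 · 2 = 2
  Term 4 contributes 10 + 4 · 2 = 18
p(2) = ⊕ of these = min[1, 4, 9, 2, 18] = 1.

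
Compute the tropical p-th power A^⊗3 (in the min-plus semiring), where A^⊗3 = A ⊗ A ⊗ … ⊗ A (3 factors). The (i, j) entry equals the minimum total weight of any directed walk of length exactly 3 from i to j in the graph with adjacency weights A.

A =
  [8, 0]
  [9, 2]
A^⊗3 =
  [11, 4]
  [13, 6]

Each entry (A^⊗3)_ij equals the minimum over all length-3 walks i = v_0 → v_1 → … → v_3 = j of Σ_t A[v_t][v_{t+1}]. For example, for (i, j) = (0, 1) we minimise over 4 possible intermediate vertex sequences; the minimum is 4, attained along the walk 0 → 1 → 1 → 1.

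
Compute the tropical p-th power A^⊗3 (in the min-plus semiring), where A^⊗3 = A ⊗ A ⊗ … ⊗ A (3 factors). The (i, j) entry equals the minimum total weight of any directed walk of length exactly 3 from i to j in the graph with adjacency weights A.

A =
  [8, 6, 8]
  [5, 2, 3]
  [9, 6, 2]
A^⊗3 =
  [13, 10, 11]
  [9, 6, 7]
  [13, 10, 6]

Each entry (A^⊗3)_ij equals the minimum over all length-3 walks i = v_0 → v_1 → … → v_3 = j of Σ_t A[v_t][v_{t+1}]. For example, for (i, j) = (0, 2) we minimise over 9 possible intermediate vertex sequences; the minimum is 11, attained along the walk 0 → 1 → 1 → 2.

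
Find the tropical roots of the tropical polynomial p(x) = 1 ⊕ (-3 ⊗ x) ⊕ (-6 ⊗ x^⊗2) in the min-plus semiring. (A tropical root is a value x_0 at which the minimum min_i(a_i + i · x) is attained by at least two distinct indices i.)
Roots: {3, 4}

Each tropical root is a break point of the lower envelope of the lines y = a_i + i · x (there are 3 lines, with slopes 0, 1, ..., 2). Only the lines that attain the minimum somewhere contribute to roots; other lines are dominated. Here the surviving (envelope) indices are i = 2, i = 1, i = 0.
Intersections between consecutive envelope lines give the roots: for adjacent envelope indices i < j the intersection is x = (a_i − a_j) / (j − i). Reading off the sorted break points: {3, 4}.
Verification: at each break x_0, at least two indices attain the minimum of min_i(a_i + i · x_0).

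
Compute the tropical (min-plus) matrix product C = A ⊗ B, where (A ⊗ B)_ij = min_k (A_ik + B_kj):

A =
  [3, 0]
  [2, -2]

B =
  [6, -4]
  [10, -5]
A ⊗ B =
  [9, -5]
  [8, -7]

Apply the min-plus product entry-by-entry:
  C[0][0] = min over k of (A[0][0] + B[0][0] = 3 + 6 = 9, A[0][1] + B[1][0] = 0 + 10 = 10) = 9 (attained at k = 0)
  C[0][1] = min over k of (A[0][0] + B[0][1] = 3 + -4 = -1, A[0][1] + B[1][1] = 0 + -5 = -5) = -5 (attained at k = 1)
  C[1][0] = min over k of (A[1][0] + B[0][0] = 2 + 6 = 8, A[1][1] + B[1][0] = -2 + 10 = 8) = 8 (attained at k = 0)
  C[1][1] = min over k of (A[1][0] + B[0][1] = 2 + -4 = -2, A[1][1] + B[1][1] = -2 + -5 = -7) = -7 (attained at k = 1)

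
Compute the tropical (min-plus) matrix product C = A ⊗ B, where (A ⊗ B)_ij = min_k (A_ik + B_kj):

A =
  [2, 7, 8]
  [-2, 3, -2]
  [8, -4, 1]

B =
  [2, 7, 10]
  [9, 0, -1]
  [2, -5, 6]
A ⊗ B =
  [4, 3, 6]
  [0, -7, 2]
  [3, -4, -5]

Apply the min-plus product entry-by-entry:
  C[0][0] = min over k of (A[0][0] + B[0][0] = 2 + 2 = 4, A[0][1] + B[1][0] = 7 + 9 = 16, A[0][2] + B[2][0] = 8 + 2 = 10) = 4 (attained at k = 0)
  C[0][1] = min over k of (A[0][0] + B[0][1] = 2 + 7 = 9, A[0][1] + B[1][1] = 7 + 0 = 7, A[0][2] + B[2][1] = 8 + -5 = 3) = 3 (attained at k = 2)
  C[0][2] = min over k of (A[0][0] + B[0][2] = 2 + 10 = 12, A[0][1] + B[1][2] = 7 + -1 = 6, A[0][2] + B[2][2] = 8 + 6 = 14) = 6 (attained at k = 1)
  C[1][0] = min over k of (A[1][0] + B[0][0] = -2 + 2 = 0, A[1][1] + B[1][0] = 3 + 9 = 12, A[1][2] + B[2][0] = -2 + 2 = 0) = 0 (attained at k = 0)
  C[1][1] = min over k of (A[1][0] + B[0][1] = -2 + 7 = 5, A[1][1] + B[1][1] = 3 + 0 = 3, A[1][2] + B[2][1] = -2 + -5 = -7) = -7 (attained at k = 2)
  C[1][2] = min over k of (A[1][0] + B[0][2] = -2 + 10 = 8, A[1][1] + B[1][2] = 3 + -1 = 2, A[1][2] + B[2][2] = -2 + 6 = 4) = 2 (attained at k = 1)
  C[2][0] = min over k of (A[2][0] + B[0][0] = 8 + 2 = 10, A[2][1] + B[1][0] = -4 + 9 = 5, A[2][2] + B[2][0] = 1 + 2 = 3) = 3 (attained at k = 2)
  C[2][1] = min over k of (A[2][0] + B[0][1] = 8 + 7 = 15, A[2][1] + B[1][1] = -4 + 0 = -4, A[2][2] + B[2][1] = 1 + -5 = -4) = -4 (attained at k = 1)
  C[2][2] = min over k of (A[2][0] + B[0][2] = 8 + 10 = 18, A[2][1] + B[1][2] = -4 + -1 = -5, A[2][2] + B[2][2] = 1 + 6 = 7) = -5 (attained at k = 1)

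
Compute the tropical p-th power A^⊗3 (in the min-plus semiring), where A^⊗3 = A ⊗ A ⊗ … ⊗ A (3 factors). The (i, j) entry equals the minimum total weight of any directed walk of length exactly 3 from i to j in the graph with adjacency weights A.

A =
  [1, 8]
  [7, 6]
A^⊗3 =
  [3, 10]
  [9, 16]

Each entry (A^⊗3)_ij equals the minimum over all length-3 walks i = v_0 → v_1 → … → v_3 = j of Σ_t A[v_t][v_{t+1}]. For example, for (i, j) = (0, 1) we minimise over 4 possible intermediate vertex sequences; the minimum is 10, attained along the walk 0 → 0 → 0 → 1.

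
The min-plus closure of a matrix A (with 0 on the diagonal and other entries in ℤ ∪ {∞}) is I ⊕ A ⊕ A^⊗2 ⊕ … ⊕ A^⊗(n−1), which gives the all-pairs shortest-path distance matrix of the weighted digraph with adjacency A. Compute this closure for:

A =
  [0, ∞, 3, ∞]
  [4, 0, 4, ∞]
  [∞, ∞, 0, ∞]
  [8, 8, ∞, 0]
Closure =
  [0, ∞, 3, ∞]
  [4, 0, 4, ∞]
  [∞, ∞, 0, ∞]
  [8, 8, 11, 0]

This is the Floyd-Warshall all-pairs shortest-path computation. For each intermediate vertex k = 0, 1, …, 3, update dist[i][j] ← min(dist[i][j], dist[i][k] + dist[k][j]). The final matrix gives, for each (i, j), the minimum total weight of any directed path from i to j (possibly empty when i = j).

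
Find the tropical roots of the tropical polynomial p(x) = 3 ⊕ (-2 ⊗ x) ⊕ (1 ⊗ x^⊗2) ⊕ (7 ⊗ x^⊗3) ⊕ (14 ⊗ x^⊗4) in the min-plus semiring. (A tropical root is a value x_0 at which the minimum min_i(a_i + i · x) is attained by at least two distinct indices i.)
Roots: {-7, -6, -3, 5}

Each tropical root is a break point of the lower envelope of the lines y = a_i + i · x (there are 5 lines, with slopes 0, 1, ..., 4). Only the lines that attain the minimum somewhere contribute to roots; other lines are dominated. Here the surviving (envelope) indices are i = 4, i = 3, i = 2, i = 1, i = 0.
Intersections between consecutive envelope lines give the roots: for adjacent envelope indices i < j the intersection is x = (a_i − a_j) / (j − i). Reading off the sorted break points: {-7, -6, -3, 5}.
Verification: at each break x_0, at least two indices attain the minimum of min_i(a_i + i · x_0).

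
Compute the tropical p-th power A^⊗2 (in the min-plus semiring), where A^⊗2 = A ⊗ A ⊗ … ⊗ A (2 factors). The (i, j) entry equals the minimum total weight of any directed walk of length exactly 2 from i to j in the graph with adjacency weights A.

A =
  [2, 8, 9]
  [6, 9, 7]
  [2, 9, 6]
A^⊗2 =
  [4, 10, 11]
  [8, 14, 13]
  [4, 10, 11]

Each entry (A^⊗2)_ij equals the minimum over all length-2 walks i = v_0 → v_1 → … → v_2 = j of Σ_t A[v_t][v_{t+1}]. For example, for (i, j) = (0, 2) we minimise over 3 possible intermediate vertex sequences; the minimum is 11, attained along the walk 0 → 0 → 2.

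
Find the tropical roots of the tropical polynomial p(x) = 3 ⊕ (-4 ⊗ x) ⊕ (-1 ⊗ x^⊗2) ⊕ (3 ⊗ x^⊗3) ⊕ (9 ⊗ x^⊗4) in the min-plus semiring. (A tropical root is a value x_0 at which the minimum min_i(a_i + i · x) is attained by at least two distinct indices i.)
Roots: {-6, -4, -3, 7}

Each tropical root is a break point of the lower envelope of the lines y = a_i + i · x (there are 5 lines, with slopes 0, 1, ..., 4). Only the lines that attain the minimum somewhere contribute to roots; other lines are dominated. Here the surviving (envelope) indices are i = 4, i = 3, i = 2, i = 1, i = 0.
Intersections between consecutive envelope lines give the roots: for adjacent envelope indices i < j the intersection is x = (a_i − a_j) / (j − i). Reading off the sorted break points: {-6, -4, -3, 7}.
Verification: at each break x_0, at least two indices attain the minimum of min_i(a_i + i · x_0).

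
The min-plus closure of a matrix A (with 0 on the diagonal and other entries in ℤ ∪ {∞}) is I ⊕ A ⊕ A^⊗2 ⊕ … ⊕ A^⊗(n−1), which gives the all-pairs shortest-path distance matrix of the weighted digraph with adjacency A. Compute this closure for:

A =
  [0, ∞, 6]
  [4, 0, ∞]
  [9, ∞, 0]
Closure =
  [0, ∞, 6]
  [4, 0, 10]
  [9, ∞, 0]

This is the Floyd-Warshall all-pairs shortest-path computation. For each intermediate vertex k = 0, 1, …, 2, update dist[i][j] ← min(dist[i][j], dist[i][k] + dist[k][j]). The final matrix gives, for each (i, j), the minimum total weight of any directed path from i to j (possibly empty when i = j).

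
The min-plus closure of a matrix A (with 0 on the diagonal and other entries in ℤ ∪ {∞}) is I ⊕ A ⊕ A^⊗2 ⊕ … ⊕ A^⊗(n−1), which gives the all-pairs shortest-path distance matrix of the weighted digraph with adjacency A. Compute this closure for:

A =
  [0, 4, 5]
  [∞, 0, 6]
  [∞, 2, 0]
Closure =
  [0, 4, 5]
  [∞, 0, 6]
  [∞, 2, 0]

This is the Floyd-Warshall all-pairs shortest-path computation. For each intermediate vertex k = 0, 1, …, 2, update dist[i][j] ← min(dist[i][j], dist[i][k] + dist[k][j]). The final matrix gives, for each (i, j), the minimum total weight of any directed path from i to j (possibly empty when i = j).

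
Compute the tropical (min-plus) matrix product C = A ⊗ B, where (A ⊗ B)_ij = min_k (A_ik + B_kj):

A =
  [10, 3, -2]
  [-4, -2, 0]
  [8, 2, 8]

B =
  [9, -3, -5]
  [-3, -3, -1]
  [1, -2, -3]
A ⊗ B =
  [-1, -4, -5]
  [-5, -7, -9]
  [-1, -1, 1]

Apply the min-plus product entry-by-entry:
  C[0][0] = min over k of (A[0][0] + B[0][0] = 10 + 9 = 19, A[0][1] + B[1][0] = 3 + -3 = 0, A[0][2] + B[2][0] = -2 + 1 = -1) = -1 (attained at k = 2)
  C[0][1] = min over k of (A[0][0] + B[0][1] = 10 + -3 = 7, A[0][1] + B[1][1] = 3 + -3 = 0, A[0][2] + B[2][1] = -2 + -2 = -4) = -4 (attained at k = 2)
  C[0][2] = min over k of (A[0][0] + B[0][2] = 10 + -5 = 5, A[0][1] + B[1][2] = 3 + -1 = 2, A[0][2] + B[2][2] = -2 + -3 = -5) = -5 (attained at k = 2)
  C[1][0] = min over k of (A[1][0] + B[0][0] = -4 + 9 = 5, A[1][1] + B[1][0] = -2 + -3 = -5, A[1][2] + B[2][0] = 0 + 1 = 1) = -5 (attained at k = 1)
  C[1][1] = min over k of (A[1][0] + B[0][1] = -4 + -3 = -7, A[1][1] + B[1][1] = -2 + -3 = -5, A[1][2] + B[2][1] = 0 + -2 = -2) = -7 (attained at k = 0)
  C[1][2] = min over k of (A[1][0] + B[0][2] = -4 + -5 = -9, A[1][1] + B[1][2] = -2 + -1 = -3, A[1][2] + B[2][2] = 0 + -3 = -3) = -9 (attained at k = 0)
  C[2][0] = min over k of (A[2][0] + B[0][0] = 8 + 9 = 17, A[2][1] + B[1][0] = 2 + -3 = -1, A[2][2] + B[2][0] = 8 + 1 = 9) = -1 (attained at k = 1)
  C[2][1] = min over k of (A[2][0] + B[0][1] = 8 + -3 = 5, A[2][1] + B[1][1] = 2 + -3 = -1, A[2][2] + B[2][1] = 8 + -2 = 6) = -1 (attained at k = 1)
  C[2][2] = min over k of (A[2][0] + B[0][2] = 8 + -5 = 3, A[2][1] + B[1][2] = 2 + -1 = 1, A[2][2] + B[2][2] = 8 + -3 = 5) = 1 (attained at k = 1)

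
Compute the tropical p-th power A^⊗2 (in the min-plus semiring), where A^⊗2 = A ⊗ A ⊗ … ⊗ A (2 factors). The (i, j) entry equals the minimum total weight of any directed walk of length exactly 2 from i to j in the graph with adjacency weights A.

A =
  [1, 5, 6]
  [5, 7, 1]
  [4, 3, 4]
A^⊗2 =
  [2, 6, 6]
  [5, 4, 5]
  [5, 7, 4]

Each entry (A^⊗2)_ij equals the minimum over all length-2 walks i = v_0 → v_1 → … → v_2 = j of Σ_t A[v_t][v_{t+1}]. For example, for (i, j) = (0, 2) we minimise over 3 possible intermediate vertex sequences; the minimum is 6, attained along the walk 0 → 1 → 2.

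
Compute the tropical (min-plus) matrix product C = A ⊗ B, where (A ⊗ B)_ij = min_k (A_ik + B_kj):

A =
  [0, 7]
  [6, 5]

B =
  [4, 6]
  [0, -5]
A ⊗ B =
  [4, 2]
  [5, 0]

Apply the min-plus product entry-by-entry:
  C[0][0] = min over k of (A[0][0] + B[0][0] = 0 + 4 = 4, A[0][1] + B[1][0] = 7 + 0 = 7) = 4 (attained at k = 0)
  C[0][1] = min over k of (A[0][0] + B[0][1] = 0 + 6 = 6, A[0][1] + B[1][1] = 7 + -5 = 2) = 2 (attained at k = 1)
  C[1][0] = min over k of (A[1][0] + B[0][0] = 6 + 4 = 10, A[1][1] + B[1][0] = 5 + 0 = 5) = 5 (attained at k = 1)
  C[1][1] = min over k of (A[1][0] + B[0][1] = 6 + 6 = 12, A[1][1] + B[1][1] = 5 + -5 = 0) = 0 (attained at k = 1)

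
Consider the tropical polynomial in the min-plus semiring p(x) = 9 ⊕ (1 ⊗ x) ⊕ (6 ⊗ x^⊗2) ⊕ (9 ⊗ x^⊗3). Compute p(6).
p(6) = 7

A tropical monomial a ⊗ x^⊗i evaluates to a + i · x. Evaluating each term at x = 6:
  Term 0 contributes 9 + 0 · 6 = 9
  Term 1 contributes 1 + 1 · 6 = 7
  Term 2 contributes 6 + 2 · 6 = 18
  Term 3 contributes 9 + 3 · 6 = 27
p(6) = ⊕ of these = min[9, 7, 18, 27] = 7.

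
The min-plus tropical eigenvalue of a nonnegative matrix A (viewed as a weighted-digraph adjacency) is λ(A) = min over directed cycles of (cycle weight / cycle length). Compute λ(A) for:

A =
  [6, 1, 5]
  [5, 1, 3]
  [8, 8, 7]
λ(A) = 1

Enumerate directed cycles and compute their means (weight / length). Sample:
  cycle 0 → 0: weight = 6, length = 1, mean = 6/1 ≈ 6.000
  cycle 1 → 1: weight = 1, length = 1, mean = 1/1 ≈ 1.000
  cycle 2 → 2: weight = 7, length = 1, mean = 7/1 ≈ 7.000
  cycle 0 → 1 → 0: weight = 6, length = 2, mean = 6/2 ≈ 3.000
  cycle 0 → 2 → 0: weight = 13, length = 2, mean = 13/2 ≈ 6.500
  cycle 1 → 0 → 1: weight = 6, length = 2, mean = 6/2 ≈ 3.000
Minimum mean = 1.000, attained e.g. along the cycle 1 → 1 with weight 1 and length 1. So λ(A) = 1/1 = 1.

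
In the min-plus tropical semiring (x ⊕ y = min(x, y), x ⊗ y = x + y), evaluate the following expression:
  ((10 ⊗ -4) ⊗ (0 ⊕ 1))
((10 ⊗ -4) ⊗ (0 ⊕ 1)) = 6

Expand innermost to outermost. Recall ⊕ takes the minimum of its arguments and ⊗ takes their sum. Working out the expression ((10 ⊗ -4) ⊗ (0 ⊕ 1)) gives 6.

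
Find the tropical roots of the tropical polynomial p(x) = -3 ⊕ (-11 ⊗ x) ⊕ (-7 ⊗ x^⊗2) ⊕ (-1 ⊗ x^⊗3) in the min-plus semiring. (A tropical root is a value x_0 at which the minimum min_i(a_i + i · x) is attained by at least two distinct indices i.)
Roots: {-6, -4, 8}

Each tropical root is a break point of the lower envelope of the lines y = a_i + i · x (there are 4 lines, with slopes 0, 1, ..., 3). Only the lines that attain the minimum somewhere contribute to roots; other lines are dominated. Here the surviving (envelope) indices are i = 3, i = 2, i = 1, i = 0.
Intersections between consecutive envelope lines give the roots: for adjacent envelope indices i < j the intersection is x = (a_i − a_j) / (j − i). Reading off the sorted break points: {-6, -4, 8}.
Verification: at each break x_0, at least two indices attain the minimum of min_i(a_i + i · x_0).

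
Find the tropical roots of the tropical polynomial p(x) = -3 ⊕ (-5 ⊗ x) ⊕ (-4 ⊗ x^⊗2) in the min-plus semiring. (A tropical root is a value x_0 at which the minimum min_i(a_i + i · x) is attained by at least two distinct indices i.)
Roots: {-1, 2}

Each tropical root is a break point of the lower envelope of the lines y = a_i + i · x (there are 3 lines, with slopes 0, 1, ..., 2). Only the lines that attain the minimum somewhere contribute to roots; other lines are dominated. Here the surviving (envelope) indices are i = 2, i = 1, i = 0.
Intersections between consecutive envelope lines give the roots: for adjacent envelope indices i < j the intersection is x = (a_i − a_j) / (j − i). Reading off the sorted break points: {-1, 2}.
Verification: at each break x_0, at least two indices attain the minimum of min_i(a_i + i · x_0).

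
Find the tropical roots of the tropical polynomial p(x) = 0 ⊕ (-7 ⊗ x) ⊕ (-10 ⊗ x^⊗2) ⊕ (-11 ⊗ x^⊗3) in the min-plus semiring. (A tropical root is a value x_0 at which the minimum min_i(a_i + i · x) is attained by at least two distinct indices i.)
Roots: {1, 3, 7}

Each tropical root is a break point of the lower envelope of the lines y = a_i + i · x (there are 4 lines, with slopes 0, 1, ..., 3). Only the lines that attain the minimum somewhere contribute to roots; other lines are dominated. Here the surviving (envelope) indices are i = 3, i = 2, i = 1, i = 0.
Intersections between consecutive envelope lines give the roots: for adjacent envelope indices i < j the intersection is x = (a_i − a_j) / (j − i). Reading off the sorted break points: {1, 3, 7}.
Verification: at each break x_0, at least two indices attain the minimum of min_i(a_i + i · x_0).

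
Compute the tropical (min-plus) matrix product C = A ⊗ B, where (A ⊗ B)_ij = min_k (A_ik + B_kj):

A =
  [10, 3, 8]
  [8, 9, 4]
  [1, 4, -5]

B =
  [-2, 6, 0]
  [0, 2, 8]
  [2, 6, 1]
A ⊗ B =
  [3, 5, 9]
  [6, 10, 5]
  [-3, 1, -4]

Apply the min-plus product entry-by-entry:
  C[0][0] = min over k of (A[0][0] + B[0][0] = 10 + -2 = 8, A[0][1] + B[1][0] = 3 + 0 = 3, A[0][2] + B[2][0] = 8 + 2 = 10) = 3 (attained at k = 1)
  C[0][1] = min over k of (A[0][0] + B[0][1] = 10 + 6 = 16, A[0][1] + B[1][1] = 3 + 2 = 5, A[0][2] + B[2][1] = 8 + 6 = 14) = 5 (attained at k = 1)
  C[0][2] = min over k of (A[0][0] + B[0][2] = 10 + 0 = 10, A[0][1] + B[1][2] = 3 + 8 = 11, A[0][2] + B[2][2] = 8 + 1 = 9) = 9 (attained at k = 2)
  C[1][0] = min over k of (A[1][0] + B[0][0] = 8 + -2 = 6, A[1][1] + B[1][0] = 9 + 0 = 9, A[1][2] + B[2][0] = 4 + 2 = 6) = 6 (attained at k = 0)
  C[1][1] = min over k of (A[1][0] + B[0][1] = 8 + 6 = 14, A[1][1] + B[1][1] = 9 + 2 = 11, A[1][2] + B[2][1] = 4 + 6 = 10) = 10 (attained at k = 2)
  C[1][2] = min over k of (A[1][0] + B[0][2] = 8 + 0 = 8, A[1][1] + B[1][2] = 9 + 8 = 17, A[1][2] + B[2][2] = 4 + 1 = 5) = 5 (attained at k = 2)
  C[2][0] = min over k of (A[2][0] + B[0][0] = 1 + -2 = -1, A[2][1] + B[1][0] = 4 + 0 = 4, A[2][2] + B[2][0] = -5 + 2 = -3) = -3 (attained at k = 2)
  C[2][1] = min over k of (A[2][0] + B[0][1] = 1 + 6 = 7, A[2][1] + B[1][1] = 4 + 2 = 6, A[2][2] + B[2][1] = -5 + 6 = 1) = 1 (attained at k = 2)
  C[2][2] = min over k of (A[2][0] + B[0][2] = 1 + 0 = 1, A[2][1] + B[1][2] = 4 + 8 = 12, A[2][2] + B[2][2] = -5 + 1 = -4) = -4 (attained at k = 2)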